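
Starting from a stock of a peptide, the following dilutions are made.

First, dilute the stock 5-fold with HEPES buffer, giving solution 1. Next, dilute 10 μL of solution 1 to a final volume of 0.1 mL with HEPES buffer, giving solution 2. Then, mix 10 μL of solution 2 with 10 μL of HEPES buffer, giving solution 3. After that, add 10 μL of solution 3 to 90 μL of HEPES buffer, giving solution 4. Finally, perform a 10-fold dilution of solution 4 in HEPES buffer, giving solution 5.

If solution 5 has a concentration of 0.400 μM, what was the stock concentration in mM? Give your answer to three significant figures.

Step 1: 5-fold → factor 5
Step 2: 10 μL brought to 0.1 mL → factor 100/10 = 10
Step 3: 10 μL + 10 μL = 20 μL total → factor 20/10 = 2
Step 4: 10 μL + 90 μL = 100 μL total → factor 100/10 = 10
Step 5: 10-fold → factor 10
Overall dilution factor = 5 × 10 × 2 × 10 × 10 = 10000
Stock = 0.400 μM × 10000 = 4000 μM = 4.00 mM

4.00 mM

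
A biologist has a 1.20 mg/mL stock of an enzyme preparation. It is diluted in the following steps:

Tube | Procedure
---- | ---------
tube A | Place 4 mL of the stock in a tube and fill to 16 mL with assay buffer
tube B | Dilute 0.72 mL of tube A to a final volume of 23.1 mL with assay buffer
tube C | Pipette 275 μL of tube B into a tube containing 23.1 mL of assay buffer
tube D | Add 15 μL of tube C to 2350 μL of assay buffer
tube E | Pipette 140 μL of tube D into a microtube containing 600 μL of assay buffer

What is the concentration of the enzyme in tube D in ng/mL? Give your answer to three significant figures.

Step 1: 4 mL brought to 16 mL → factor 16/4 = 4
Step 2: 0.72 mL brought to 23.1 mL → factor 23.1/0.72 = 32.083
Step 3: 275 μL + 23.1 mL = 23375 μL total → factor 23375/275 = 85
Step 4: 15 μL + 2350 μL = 2365 μL total → factor 2365/15 = 157.67
Dilution factor through tube D = 4 × 32.083 × 85 × 157.67 = 1.7199 × 10^6
[tube D] = 1.20 mg/mL / 1.7199 × 10^6 = 6.977 × 10^-7 mg/mL = 0.698 ng/mL

0.698 ng/mL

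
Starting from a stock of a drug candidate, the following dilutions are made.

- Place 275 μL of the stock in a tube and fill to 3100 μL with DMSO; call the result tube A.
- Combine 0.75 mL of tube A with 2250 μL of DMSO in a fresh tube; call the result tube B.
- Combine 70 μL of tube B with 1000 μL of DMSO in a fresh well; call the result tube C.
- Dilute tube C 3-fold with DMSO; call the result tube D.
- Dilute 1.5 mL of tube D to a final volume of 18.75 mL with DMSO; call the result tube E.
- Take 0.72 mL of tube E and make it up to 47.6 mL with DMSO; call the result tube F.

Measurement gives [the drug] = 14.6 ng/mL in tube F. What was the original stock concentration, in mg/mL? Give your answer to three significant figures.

Step 1: 275 μL brought to 3100 μL → factor 3100/275 = 11.273
Step 2: 0.75 mL + 2250 μL = 3 mL total → factor 3/0.75 = 4
Step 3: 70 μL + 1000 μL = 1070 μL total → factor 1070/70 = 15.286
Step 4: 3-fold → factor 3
Step 5: 1.5 mL brought to 18.75 mL → factor 18.75/1.5 = 12.5
Step 6: 0.72 mL brought to 47.6 mL → factor 47.6/0.72 = 66.111
Overall dilution factor = 11.273 × 4 × 15.286 × 3 × 12.5 × 66.111 = 1.7088 × 10^6
Stock = 14.6 ng/mL × 1.7088 × 10^6 = 2.495 × 10^7 ng/mL = 24.9 mg/mL

24.9 mg/mL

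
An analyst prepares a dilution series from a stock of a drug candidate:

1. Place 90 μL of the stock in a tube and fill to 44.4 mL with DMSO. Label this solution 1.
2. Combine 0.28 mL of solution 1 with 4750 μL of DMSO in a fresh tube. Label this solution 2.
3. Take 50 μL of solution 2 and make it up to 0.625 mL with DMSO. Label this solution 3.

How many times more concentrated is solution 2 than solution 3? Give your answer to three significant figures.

Step 1: 90 μL brought to 44.4 mL → factor 44400/90 = 493.33
Step 2: 0.28 mL + 4750 μL = 5.03 mL total → factor 5.03/0.28 = 17.964
Step 3: 50 μL brought to 0.625 mL → factor 625/50 = 12.5
Dilution factor to solution 2 = 8862.4; to solution 3 = 1.1078 × 10^5
[solution 2]/[solution 3] = (factor to solution 3)/(factor to solution 2) = 1.1078 × 10^5/8862.4 = 12.5

12.5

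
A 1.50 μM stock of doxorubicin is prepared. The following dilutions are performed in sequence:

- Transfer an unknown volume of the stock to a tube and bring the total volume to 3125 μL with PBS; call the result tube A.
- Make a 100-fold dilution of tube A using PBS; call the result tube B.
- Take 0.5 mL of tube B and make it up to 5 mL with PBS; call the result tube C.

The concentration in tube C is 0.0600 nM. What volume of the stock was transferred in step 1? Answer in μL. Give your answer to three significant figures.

125 μL

Step 1: v brought to 3125 μL → factor = 3125 μL/v
Step 2: 100-fold → factor 100
Step 3: 0.5 mL brought to 5 mL → factor 5/0.5 = 10
Product of known-step factors = 1000
Overall factor = 1.50 μM / (0.0600 nM) = 25000
Step-1 factor = 25000 / 1000 = 25
v = 3125 μL / 25 = 125 μL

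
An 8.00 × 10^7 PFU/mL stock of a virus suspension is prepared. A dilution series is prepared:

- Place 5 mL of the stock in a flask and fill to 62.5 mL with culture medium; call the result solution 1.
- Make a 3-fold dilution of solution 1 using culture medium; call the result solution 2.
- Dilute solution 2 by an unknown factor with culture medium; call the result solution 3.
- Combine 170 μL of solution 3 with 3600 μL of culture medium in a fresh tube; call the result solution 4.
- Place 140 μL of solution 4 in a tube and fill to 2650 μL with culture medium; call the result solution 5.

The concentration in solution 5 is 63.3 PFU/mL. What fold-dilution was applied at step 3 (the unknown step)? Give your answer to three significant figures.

80.3-fold

Step 1: 5 mL brought to 62.5 mL → factor 62.5/5 = 12.5
Step 2: 3-fold → factor 3
Step 3: unknown factor x
Step 4: 170 μL + 3600 μL = 3770 μL total → factor 3770/170 = 22.176
Step 5: 140 μL brought to 2650 μL → factor 2650/140 = 18.929
Product of known-step factors = 15741
Overall factor = 8.00 × 10^7 PFU/mL / (63.3 PFU/mL) = 1.2638 × 10^6
x = 1.2638 × 10^6 / 15741 = 80.3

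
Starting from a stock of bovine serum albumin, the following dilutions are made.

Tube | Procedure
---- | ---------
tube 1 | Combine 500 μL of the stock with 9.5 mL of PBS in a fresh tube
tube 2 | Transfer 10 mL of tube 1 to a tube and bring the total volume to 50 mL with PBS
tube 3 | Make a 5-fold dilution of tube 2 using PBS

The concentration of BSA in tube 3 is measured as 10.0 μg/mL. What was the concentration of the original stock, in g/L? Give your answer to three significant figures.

Step 1: 500 μL + 9.5 mL = 10000 μL total → factor 10000/500 = 20
Step 2: 10 mL brought to 50 mL → factor 50/10 = 5
Step 3: 5-fold → factor 5
Overall dilution factor = 20 × 5 × 5 = 500
Stock = 10.0 μg/mL × 500 = 5000 μg/mL = 5.00 g/L

5.00 g/L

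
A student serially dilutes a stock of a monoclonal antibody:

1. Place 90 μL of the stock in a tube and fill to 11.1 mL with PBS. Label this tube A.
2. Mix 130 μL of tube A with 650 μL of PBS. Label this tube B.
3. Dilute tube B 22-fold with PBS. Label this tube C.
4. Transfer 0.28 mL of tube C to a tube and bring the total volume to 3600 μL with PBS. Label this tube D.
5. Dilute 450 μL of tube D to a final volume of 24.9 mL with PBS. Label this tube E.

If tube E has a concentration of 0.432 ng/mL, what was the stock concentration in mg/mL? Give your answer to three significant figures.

Step 1: 90 μL brought to 11.1 mL → factor 11100/90 = 123.33
Step 2: 130 μL + 650 μL = 780 μL total → factor 780/130 = 6
Step 3: 22-fold → factor 22
Step 4: 0.28 mL brought to 3600 μL → factor 3.6/0.28 = 12.857
Step 5: 450 μL brought to 24.9 mL → factor 24900/450 = 55.333
Overall dilution factor = 123.33 × 6 × 22 × 12.857 × 55.333 = 1.1582 × 10^7
Stock = 0.432 ng/mL × 1.1582 × 10^7 = 5.003 × 10^6 ng/mL = 5.00 mg/mL

5.00 mg/mL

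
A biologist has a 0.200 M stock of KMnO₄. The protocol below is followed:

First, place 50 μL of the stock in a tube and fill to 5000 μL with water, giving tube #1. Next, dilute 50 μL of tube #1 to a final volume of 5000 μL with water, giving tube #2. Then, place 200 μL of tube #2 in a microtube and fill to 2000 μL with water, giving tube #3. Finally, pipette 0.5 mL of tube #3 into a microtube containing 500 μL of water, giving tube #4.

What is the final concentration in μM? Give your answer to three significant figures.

Step 1: 50 μL brought to 5000 μL → factor 5000/50 = 100
Step 2: 50 μL brought to 5000 μL → factor 5000/50 = 100
Step 3: 200 μL brought to 2000 μL → factor 2000/200 = 10
Step 4: 0.5 mL + 500 μL = 1 mL total → factor 1/0.5 = 2
Overall dilution factor = 100 × 100 × 10 × 2 = 2 × 10^5
Final = 0.200 M / 2 × 10^5 = 1.000 × 10^-6 M = 1.00 μM

1.00 μM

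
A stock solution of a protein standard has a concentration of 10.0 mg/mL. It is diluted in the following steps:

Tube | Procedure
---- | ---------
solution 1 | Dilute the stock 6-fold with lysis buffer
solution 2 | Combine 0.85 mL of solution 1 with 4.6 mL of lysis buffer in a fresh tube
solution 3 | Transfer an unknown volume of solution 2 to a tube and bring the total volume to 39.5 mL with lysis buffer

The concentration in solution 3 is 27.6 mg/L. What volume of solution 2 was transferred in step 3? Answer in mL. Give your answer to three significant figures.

Step 1: 6-fold → factor 6
Step 2: 0.85 mL + 4.6 mL = 5.45 mL total → factor 5.45/0.85 = 6.4118
Step 3: v brought to 39.5 mL → factor = 39.5 mL/v
Product of known-step factors = 38.471
Overall factor = 10.0 mg/mL / (27.6 mg/L) = 362.32
Step-3 factor = 362.32 / 38.471 = 9.4181
v = 39.5 mL / 9.4181 = 4.19 mL

4.19 mL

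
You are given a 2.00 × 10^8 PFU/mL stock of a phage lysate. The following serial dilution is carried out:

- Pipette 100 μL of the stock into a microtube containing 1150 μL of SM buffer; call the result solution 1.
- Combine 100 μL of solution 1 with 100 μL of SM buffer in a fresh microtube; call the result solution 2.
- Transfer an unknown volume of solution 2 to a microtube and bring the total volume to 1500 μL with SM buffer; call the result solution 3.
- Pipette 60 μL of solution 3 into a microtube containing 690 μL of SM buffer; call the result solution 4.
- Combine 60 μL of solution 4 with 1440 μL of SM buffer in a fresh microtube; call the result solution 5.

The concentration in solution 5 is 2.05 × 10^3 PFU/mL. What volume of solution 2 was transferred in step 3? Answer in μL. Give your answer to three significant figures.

120 μL

Step 1: 100 μL + 1150 μL = 1250 μL total → factor 1250/100 = 12.5
Step 2: 100 μL + 100 μL = 200 μL total → factor 200/100 = 2
Step 3: v brought to 1500 μL → factor = 1500 μL/v
Step 4: 60 μL + 690 μL = 750 μL total → factor 750/60 = 12.5
Step 5: 60 μL + 1440 μL = 1500 μL total → factor 1500/60 = 25
Product of known-step factors = 7812.5
Overall factor = 2.00 × 10^8 PFU/mL / (2.05 × 10^3 PFU/mL) = 97561
Step-3 factor = 97561 / 7812.5 = 12.488
v = 1500 μL / 12.488 = 120 μL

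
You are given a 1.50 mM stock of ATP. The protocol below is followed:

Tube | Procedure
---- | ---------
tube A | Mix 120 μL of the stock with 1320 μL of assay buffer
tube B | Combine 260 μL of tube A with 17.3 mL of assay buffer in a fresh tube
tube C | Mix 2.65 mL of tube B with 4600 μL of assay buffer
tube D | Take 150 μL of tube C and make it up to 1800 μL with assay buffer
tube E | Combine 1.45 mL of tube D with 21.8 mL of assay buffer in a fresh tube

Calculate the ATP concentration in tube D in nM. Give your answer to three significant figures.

56.4 nM

Step 1: 120 μL + 1320 μL = 1440 μL total → factor 1440/120 = 12
Step 2: 260 μL + 17.3 mL = 17560 μL total → factor 17560/260 = 67.538
Step 3: 2.65 mL + 4600 μL = 7.25 mL total → factor 7.25/2.65 = 2.7358
Step 4: 150 μL brought to 1800 μL → factor 1800/150 = 12
Dilution factor through tube D = 12 × 67.538 × 2.7358 × 12 = 26608
[tube D] = 1.50 mM / 26608 = 5.637 × 10^-5 mM = 56.4 nM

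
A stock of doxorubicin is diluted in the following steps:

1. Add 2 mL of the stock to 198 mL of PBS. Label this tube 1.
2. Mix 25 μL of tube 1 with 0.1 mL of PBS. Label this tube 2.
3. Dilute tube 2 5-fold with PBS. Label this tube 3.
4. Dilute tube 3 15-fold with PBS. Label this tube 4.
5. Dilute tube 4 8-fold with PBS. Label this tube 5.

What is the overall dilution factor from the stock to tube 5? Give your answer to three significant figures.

Step 1: 2 mL + 198 mL = 200 mL total → factor 200/2 = 100
Step 2: 25 μL + 0.1 mL = 125 μL total → factor 125/25 = 5
Step 3: 5-fold → factor 5
Step 4: 15-fold → factor 15
Step 5: 8-fold → factor 8
Overall dilution factor = 100 × 5 × 5 × 15 × 8 = 3 × 10^5

3.00 × 10^5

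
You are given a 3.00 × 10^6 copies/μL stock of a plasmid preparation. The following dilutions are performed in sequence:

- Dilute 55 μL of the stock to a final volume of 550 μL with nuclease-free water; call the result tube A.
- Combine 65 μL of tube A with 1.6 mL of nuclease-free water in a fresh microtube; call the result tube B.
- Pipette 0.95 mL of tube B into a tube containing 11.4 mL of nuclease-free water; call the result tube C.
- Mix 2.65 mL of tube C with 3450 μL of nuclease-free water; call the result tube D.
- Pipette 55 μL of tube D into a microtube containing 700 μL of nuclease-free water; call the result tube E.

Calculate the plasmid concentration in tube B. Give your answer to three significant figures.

1.17 × 10^4 copies/μL

Step 1: 55 μL brought to 550 μL → factor 550/55 = 10
Step 2: 65 μL + 1.6 mL = 1665 μL total → factor 1665/65 = 25.615
Dilution factor through tube B = 10 × 25.615 = 256.15
[tube B] = 3.00 × 10^6 copies/μL / 256.15 = 1.17 × 10^4 copies/μL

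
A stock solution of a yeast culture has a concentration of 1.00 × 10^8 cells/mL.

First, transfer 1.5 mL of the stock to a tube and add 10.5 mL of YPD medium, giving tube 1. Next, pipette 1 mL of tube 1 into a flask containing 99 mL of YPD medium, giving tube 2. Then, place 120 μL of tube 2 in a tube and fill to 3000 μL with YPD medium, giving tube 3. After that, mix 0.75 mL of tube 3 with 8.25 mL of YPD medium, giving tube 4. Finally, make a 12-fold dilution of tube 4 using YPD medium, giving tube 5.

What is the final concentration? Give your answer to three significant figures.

Step 1: 1.5 mL + 10.5 mL = 12 mL total → factor 12/1.5 = 8
Step 2: 1 mL + 99 mL = 100 mL total → factor 100/1 = 100
Step 3: 120 μL brought to 3000 μL → factor 3000/120 = 25
Step 4: 0.75 mL + 8.25 mL = 9 mL total → factor 9/0.75 = 12
Step 5: 12-fold → factor 12
Overall dilution factor = 8 × 100 × 25 × 12 × 12 = 2.88 × 10^6
Final = 1.00 × 10^8 cells/mL / 2.88 × 10^6 = 34.7 cells/mL

34.7 cells/mL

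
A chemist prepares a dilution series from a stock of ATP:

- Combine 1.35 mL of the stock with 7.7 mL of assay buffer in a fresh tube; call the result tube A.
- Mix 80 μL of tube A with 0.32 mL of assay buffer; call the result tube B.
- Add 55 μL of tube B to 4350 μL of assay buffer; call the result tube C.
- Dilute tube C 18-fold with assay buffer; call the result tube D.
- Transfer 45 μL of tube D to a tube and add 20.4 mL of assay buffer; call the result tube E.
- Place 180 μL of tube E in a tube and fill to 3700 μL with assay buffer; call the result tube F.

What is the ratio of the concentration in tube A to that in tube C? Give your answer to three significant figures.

Step 1: 1.35 mL + 7.7 mL = 9.05 mL total → factor 9.05/1.35 = 6.7037
Step 2: 80 μL + 0.32 mL = 400 μL total → factor 400/80 = 5
Step 3: 55 μL + 4350 μL = 4405 μL total → factor 4405/55 = 80.091
Dilution factor to tube A = 6.7037; to tube C = 2684.5
[tube A]/[tube C] = (factor to tube C)/(factor to tube A) = 2684.5/6.7037 = 400

400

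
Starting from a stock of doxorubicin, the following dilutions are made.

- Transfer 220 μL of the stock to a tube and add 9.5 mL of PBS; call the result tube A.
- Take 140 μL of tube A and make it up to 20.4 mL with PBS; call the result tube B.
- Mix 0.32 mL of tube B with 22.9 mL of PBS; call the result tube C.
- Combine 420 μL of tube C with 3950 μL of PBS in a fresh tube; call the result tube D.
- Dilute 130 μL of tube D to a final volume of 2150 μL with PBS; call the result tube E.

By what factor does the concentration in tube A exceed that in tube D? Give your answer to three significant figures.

1.10 × 10^5

Step 1: 220 μL + 9.5 mL = 9720 μL total → factor 9720/220 = 44.182
Step 2: 140 μL brought to 20.4 mL → factor 20400/140 = 145.71
Step 3: 0.32 mL + 22.9 mL = 23.22 mL total → factor 23.22/0.32 = 72.562
Step 4: 420 μL + 3950 μL = 4370 μL total → factor 4370/420 = 10.405
Dilution factor to tube A = 44.182; to tube D = 4.8606 × 10^6
[tube A]/[tube D] = (factor to tube D)/(factor to tube A) = 4.8606 × 10^6/44.182 = 1.10 × 10^5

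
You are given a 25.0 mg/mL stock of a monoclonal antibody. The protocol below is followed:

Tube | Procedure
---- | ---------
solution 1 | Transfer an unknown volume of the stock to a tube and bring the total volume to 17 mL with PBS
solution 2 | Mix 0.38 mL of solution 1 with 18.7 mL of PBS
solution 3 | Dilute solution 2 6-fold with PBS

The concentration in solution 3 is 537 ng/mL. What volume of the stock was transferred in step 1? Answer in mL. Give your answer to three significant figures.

0.110 mL

Step 1: v brought to 17 mL → factor = 17 mL/v
Step 2: 0.38 mL + 18.7 mL = 19.08 mL total → factor 19.08/0.38 = 50.211
Step 3: 6-fold → factor 6
Product of known-step factors = 301.26
Overall factor = 25.0 mg/mL / (537 ng/mL) = 46555
Step-1 factor = 46555 / 301.26 = 154.53
v = 17 mL / 154.53 = 0.110 mL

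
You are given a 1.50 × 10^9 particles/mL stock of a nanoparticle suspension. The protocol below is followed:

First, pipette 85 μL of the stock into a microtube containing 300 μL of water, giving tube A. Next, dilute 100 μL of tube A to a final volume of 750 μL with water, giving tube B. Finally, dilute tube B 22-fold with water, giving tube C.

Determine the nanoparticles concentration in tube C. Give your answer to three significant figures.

2.01 × 10^6 particles/mL

Step 1: 85 μL + 300 μL = 385 μL total → factor 385/85 = 4.5294
Step 2: 100 μL brought to 750 μL → factor 750/100 = 7.5
Step 3: 22-fold → factor 22
Overall dilution factor = 4.5294 × 7.5 × 22 = 747.35
Final = 1.50 × 10^9 particles/mL / 747.35 = 2.01 × 10^6 particles/mL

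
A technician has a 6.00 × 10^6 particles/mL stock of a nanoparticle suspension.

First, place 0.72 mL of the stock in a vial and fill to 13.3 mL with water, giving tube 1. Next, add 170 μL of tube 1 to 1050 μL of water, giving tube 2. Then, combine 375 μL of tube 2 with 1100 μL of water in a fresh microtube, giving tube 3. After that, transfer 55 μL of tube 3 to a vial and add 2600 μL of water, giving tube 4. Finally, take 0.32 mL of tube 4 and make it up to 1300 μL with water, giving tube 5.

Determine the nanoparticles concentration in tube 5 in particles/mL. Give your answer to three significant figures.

58.7 particles/mL

Step 1: 0.72 mL brought to 13.3 mL → factor 13.3/0.72 = 18.472
Step 2: 170 μL + 1050 μL = 1220 μL total → factor 1220/170 = 7.1765
Step 3: 375 μL + 1100 μL = 1475 μL total → factor 1475/375 = 3.9333
Step 4: 55 μL + 2600 μL = 2655 μL total → factor 2655/55 = 48.273
Step 5: 0.32 mL brought to 1300 μL → factor 1.3/0.32 = 4.0625
Overall dilution factor = 18.472 × 7.1765 × 3.9333 × 48.273 × 4.0625 = 1.0226 × 10^5
Final = 6.00 × 10^6 particles/mL / 1.0226 × 10^5 = 58.7 particles/mL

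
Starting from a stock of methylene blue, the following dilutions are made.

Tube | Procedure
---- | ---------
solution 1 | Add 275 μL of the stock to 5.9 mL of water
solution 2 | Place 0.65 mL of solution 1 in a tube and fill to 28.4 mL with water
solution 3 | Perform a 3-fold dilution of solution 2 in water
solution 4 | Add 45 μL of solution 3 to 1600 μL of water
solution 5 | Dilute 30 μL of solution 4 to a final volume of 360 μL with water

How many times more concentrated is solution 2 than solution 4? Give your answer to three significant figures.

Step 1: 275 μL + 5.9 mL = 6175 μL total → factor 6175/275 = 22.455
Step 2: 0.65 mL brought to 28.4 mL → factor 28.4/0.65 = 43.692
Step 3: 3-fold → factor 3
Step 4: 45 μL + 1600 μL = 1645 μL total → factor 1645/45 = 36.556
Dilution factor to solution 2 = 981.09; to solution 4 = 1.0759 × 10^5
[solution 2]/[solution 4] = (factor to solution 4)/(factor to solution 2) = 1.0759 × 10^5/981.09 = 110

110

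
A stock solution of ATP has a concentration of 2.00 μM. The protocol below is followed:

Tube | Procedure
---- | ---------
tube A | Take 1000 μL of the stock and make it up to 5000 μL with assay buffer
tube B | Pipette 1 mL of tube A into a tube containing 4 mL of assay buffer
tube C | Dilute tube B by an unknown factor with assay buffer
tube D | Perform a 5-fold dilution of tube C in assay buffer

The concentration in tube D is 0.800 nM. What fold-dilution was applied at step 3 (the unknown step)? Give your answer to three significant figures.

20.0-fold

Step 1: 1000 μL brought to 5000 μL → factor 5000/1000 = 5
Step 2: 1 mL + 4 mL = 5 mL total → factor 5/1 = 5
Step 3: unknown factor x
Step 4: 5-fold → factor 5
Product of known-step factors = 125
Overall factor = 2.00 μM / (0.800 nM) = 2500
x = 2500 / 125 = 20.0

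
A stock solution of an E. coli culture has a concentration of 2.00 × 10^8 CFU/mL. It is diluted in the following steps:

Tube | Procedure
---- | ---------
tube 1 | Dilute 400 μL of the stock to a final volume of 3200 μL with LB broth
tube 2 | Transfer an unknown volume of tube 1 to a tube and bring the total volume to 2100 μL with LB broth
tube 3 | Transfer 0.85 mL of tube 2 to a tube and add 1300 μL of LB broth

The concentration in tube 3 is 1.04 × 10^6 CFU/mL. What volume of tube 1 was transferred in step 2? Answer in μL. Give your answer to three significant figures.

221 μL

Step 1: 400 μL brought to 3200 μL → factor 3200/400 = 8
Step 2: v brought to 2100 μL → factor = 2100 μL/v
Step 3: 0.85 mL + 1300 μL = 2.15 mL total → factor 2.15/0.85 = 2.5294
Product of known-step factors = 20.235
Overall factor = 2.00 × 10^8 CFU/mL / (1.04 × 10^6 CFU/mL) = 192.31
Step-2 factor = 192.31 / 20.235 = 9.5036
v = 2100 μL / 9.5036 = 221 μL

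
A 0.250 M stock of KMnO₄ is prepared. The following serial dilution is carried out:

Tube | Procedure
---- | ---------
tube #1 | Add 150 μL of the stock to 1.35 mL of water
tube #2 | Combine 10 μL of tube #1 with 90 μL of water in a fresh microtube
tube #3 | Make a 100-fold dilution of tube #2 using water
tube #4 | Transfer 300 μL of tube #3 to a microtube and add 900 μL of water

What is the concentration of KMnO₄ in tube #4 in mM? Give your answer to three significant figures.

0.00625 mM

Step 1: 150 μL + 1.35 mL = 1500 μL total → factor 1500/150 = 10
Step 2: 10 μL + 90 μL = 100 μL total → factor 100/10 = 10
Step 3: 100-fold → factor 100
Step 4: 300 μL + 900 μL = 1200 μL total → factor 1200/300 = 4
Overall dilution factor = 10 × 10 × 100 × 4 = 40000
Final = 0.250 M / 40000 = 6.250 × 10^-6 M = 0.00625 mM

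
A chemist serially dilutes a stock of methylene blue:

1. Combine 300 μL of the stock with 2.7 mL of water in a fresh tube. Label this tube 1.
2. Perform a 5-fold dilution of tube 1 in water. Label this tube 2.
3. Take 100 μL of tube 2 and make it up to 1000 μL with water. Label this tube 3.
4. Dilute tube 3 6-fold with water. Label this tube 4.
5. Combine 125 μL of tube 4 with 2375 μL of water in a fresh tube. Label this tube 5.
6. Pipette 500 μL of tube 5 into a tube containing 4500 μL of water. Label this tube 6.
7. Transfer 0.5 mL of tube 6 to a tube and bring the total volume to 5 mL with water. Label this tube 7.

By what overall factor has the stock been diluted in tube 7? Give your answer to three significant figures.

6.00 × 10^6

Step 1: 300 μL + 2.7 mL = 3000 μL total → factor 3000/300 = 10
Step 2: 5-fold → factor 5
Step 3: 100 μL brought to 1000 μL → factor 1000/100 = 10
Step 4: 6-fold → factor 6
Step 5: 125 μL + 2375 μL = 2500 μL total → factor 2500/125 = 20
Step 6: 500 μL + 4500 μL = 5000 μL total → factor 5000/500 = 10
Step 7: 0.5 mL brought to 5 mL → factor 5/0.5 = 10
Overall dilution factor = 10 × 5 × 10 × 6 × 20 × 10 × 10 = 6 × 10^6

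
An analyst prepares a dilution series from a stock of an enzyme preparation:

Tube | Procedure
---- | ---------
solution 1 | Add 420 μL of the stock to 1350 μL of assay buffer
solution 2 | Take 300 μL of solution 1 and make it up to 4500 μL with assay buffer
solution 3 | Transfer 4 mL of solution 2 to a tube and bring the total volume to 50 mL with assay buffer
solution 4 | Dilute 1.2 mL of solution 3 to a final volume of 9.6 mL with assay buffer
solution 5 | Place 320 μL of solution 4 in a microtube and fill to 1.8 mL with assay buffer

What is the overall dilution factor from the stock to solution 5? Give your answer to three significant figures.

3.56 × 10^4

Step 1: 420 μL + 1350 μL = 1770 μL total → factor 1770/420 = 4.2143
Step 2: 300 μL brought to 4500 μL → factor 4500/300 = 15
Step 3: 4 mL brought to 50 mL → factor 50/4 = 12.5
Step 4: 1.2 mL brought to 9.6 mL → factor 9.6/1.2 = 8
Step 5: 320 μL brought to 1.8 mL → factor 1800/320 = 5.625
Overall dilution factor = 4.2143 × 15 × 12.5 × 8 × 5.625 = 35558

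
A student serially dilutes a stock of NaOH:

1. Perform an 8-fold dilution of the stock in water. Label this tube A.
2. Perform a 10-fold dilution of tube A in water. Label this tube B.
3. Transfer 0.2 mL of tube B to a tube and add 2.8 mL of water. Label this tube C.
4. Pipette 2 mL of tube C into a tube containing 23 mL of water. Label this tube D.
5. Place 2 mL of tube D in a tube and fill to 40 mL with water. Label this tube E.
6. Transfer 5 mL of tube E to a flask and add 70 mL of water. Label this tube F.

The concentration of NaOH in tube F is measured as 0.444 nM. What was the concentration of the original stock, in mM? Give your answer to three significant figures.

2.00 mM

Step 1: 8-fold → factor 8
Step 2: 10-fold → factor 10
Step 3: 0.2 mL + 2.8 mL = 3 mL total → factor 3/0.2 = 15
Step 4: 2 mL + 23 mL = 25 mL total → factor 25/2 = 12.5
Step 5: 2 mL brought to 40 mL → factor 40/2 = 20
Step 6: 5 mL + 70 mL = 75 mL total → factor 75/5 = 15
Overall dilution factor = 8 × 10 × 15 × 12.5 × 20 × 15 = 4.5 × 10^6
Stock = 0.444 nM × 4.5 × 10^6 = 1.998 × 10^6 nM = 2.00 mM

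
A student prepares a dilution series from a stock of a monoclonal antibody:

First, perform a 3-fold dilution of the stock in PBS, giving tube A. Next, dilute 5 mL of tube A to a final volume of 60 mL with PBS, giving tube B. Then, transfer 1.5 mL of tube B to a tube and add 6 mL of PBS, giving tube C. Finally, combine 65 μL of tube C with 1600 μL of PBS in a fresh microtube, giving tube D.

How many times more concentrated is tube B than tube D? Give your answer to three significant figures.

Step 1: 3-fold → factor 3
Step 2: 5 mL brought to 60 mL → factor 60/5 = 12
Step 3: 1.5 mL + 6 mL = 7.5 mL total → factor 7.5/1.5 = 5
Step 4: 65 μL + 1600 μL = 1665 μL total → factor 1665/65 = 25.615
Dilution factor to tube B = 36; to tube D = 4610.8
[tube B]/[tube D] = (factor to tube D)/(factor to tube B) = 4610.8/36 = 128

128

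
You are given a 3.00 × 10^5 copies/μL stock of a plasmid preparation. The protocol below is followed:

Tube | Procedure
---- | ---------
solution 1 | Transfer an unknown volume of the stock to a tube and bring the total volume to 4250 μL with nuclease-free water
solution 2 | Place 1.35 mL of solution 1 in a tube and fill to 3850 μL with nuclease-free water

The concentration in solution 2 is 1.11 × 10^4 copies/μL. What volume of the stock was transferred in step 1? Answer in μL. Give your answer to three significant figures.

Step 1: v brought to 4250 μL → factor = 4250 μL/v
Step 2: 1.35 mL brought to 3850 μL → factor 3.85/1.35 = 2.8519
Product of known-step factors = 2.8519
Overall factor = 3.00 × 10^5 copies/μL / (1.11 × 10^4 copies/μL) = 27.027
Step-1 factor = 27.027 / 2.8519 = 9.477
v = 4250 μL / 9.477 = 448 μL

448 μL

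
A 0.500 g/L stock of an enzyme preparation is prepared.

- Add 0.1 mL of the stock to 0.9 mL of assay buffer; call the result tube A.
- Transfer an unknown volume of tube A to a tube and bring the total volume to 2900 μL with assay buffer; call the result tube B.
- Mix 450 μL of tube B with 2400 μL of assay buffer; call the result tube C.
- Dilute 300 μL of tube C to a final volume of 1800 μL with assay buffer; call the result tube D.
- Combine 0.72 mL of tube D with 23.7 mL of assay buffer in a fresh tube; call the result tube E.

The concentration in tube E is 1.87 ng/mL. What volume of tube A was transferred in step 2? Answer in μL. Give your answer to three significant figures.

140 μL

Step 1: 0.1 mL + 0.9 mL = 1 mL total → factor 1/0.1 = 10
Step 2: v brought to 2900 μL → factor = 2900 μL/v
Step 3: 450 μL + 2400 μL = 2850 μL total → factor 2850/450 = 6.3333
Step 4: 300 μL brought to 1800 μL → factor 1800/300 = 6
Step 5: 0.72 mL + 23.7 mL = 24.42 mL total → factor 24.42/0.72 = 33.917
Product of known-step factors = 12888
Overall factor = 0.500 g/L / (1.87 ng/mL) = 2.6738 × 10^5
Step-2 factor = 2.6738 × 10^5 / 12888 = 20.746
v = 2900 μL / 20.746 = 140 μL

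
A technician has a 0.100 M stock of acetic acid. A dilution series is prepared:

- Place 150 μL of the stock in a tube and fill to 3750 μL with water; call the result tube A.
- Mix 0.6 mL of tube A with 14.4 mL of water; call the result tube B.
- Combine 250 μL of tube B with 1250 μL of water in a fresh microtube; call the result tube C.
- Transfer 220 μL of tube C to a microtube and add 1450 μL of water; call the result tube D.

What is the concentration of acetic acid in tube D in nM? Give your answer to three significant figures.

3.51 × 10^3 nM

Step 1: 150 μL brought to 3750 μL → factor 3750/150 = 25
Step 2: 0.6 mL + 14.4 mL = 15 mL total → factor 15/0.6 = 25
Step 3: 250 μL + 1250 μL = 1500 μL total → factor 1500/250 = 6
Step 4: 220 μL + 1450 μL = 1670 μL total → factor 1670/220 = 7.5909
Overall dilution factor = 25 × 25 × 6 × 7.5909 = 28466
Final = 0.100 M / 28466 = 3.513 × 10^-6 M = 3.51 × 10^3 nM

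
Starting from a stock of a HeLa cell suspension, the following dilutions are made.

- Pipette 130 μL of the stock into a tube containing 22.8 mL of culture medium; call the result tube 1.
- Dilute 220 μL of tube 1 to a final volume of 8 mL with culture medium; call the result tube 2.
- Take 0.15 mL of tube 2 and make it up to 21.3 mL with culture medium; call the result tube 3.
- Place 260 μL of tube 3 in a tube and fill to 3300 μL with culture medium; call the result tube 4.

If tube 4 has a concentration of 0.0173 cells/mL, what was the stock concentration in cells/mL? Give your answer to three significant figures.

Step 1: 130 μL + 22.8 mL = 22930 μL total → factor 22930/130 = 176.38
Step 2: 220 μL brought to 8 mL → factor 8000/220 = 36.364
Step 3: 0.15 mL brought to 21.3 mL → factor 21.3/0.15 = 142
Step 4: 260 μL brought to 3300 μL → factor 3300/260 = 12.692
Overall dilution factor = 176.38 × 36.364 × 142 × 12.692 = 1.156 × 10^7
Stock = 0.0173 cells/mL × 1.156 × 10^7 = 2.00 × 10^5 cells/mL

2.00 × 10^5 cells/mL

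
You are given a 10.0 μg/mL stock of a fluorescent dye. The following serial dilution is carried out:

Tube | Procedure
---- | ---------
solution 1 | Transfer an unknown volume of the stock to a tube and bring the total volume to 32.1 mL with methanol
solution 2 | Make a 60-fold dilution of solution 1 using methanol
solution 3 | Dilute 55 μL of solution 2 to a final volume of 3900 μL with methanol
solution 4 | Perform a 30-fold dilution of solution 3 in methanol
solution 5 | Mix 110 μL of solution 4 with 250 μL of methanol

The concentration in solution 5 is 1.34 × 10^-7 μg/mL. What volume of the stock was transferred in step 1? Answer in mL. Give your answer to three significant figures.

0.180 mL

Step 1: v brought to 32.1 mL → factor = 32.1 mL/v
Step 2: 60-fold → factor 60
Step 3: 55 μL brought to 3900 μL → factor 3900/55 = 70.909
Step 4: 30-fold → factor 30
Step 5: 110 μL + 250 μL = 360 μL total → factor 360/110 = 3.2727
Product of known-step factors = 4.1772 × 10^5
Overall factor = 10.0 μg/mL / (1.34 × 10^-7 μg/mL) = 7.4627 × 10^7
Step-1 factor = 7.4627 × 10^7 / 4.1772 × 10^5 = 178.65
v = 32.1 mL / 178.65 = 0.180 mL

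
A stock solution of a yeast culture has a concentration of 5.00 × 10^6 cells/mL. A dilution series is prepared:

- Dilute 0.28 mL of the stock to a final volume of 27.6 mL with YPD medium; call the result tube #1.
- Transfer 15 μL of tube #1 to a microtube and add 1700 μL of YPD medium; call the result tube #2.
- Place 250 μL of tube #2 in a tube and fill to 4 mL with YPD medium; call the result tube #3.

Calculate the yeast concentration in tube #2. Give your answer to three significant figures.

444 cells/mL

Step 1: 0.28 mL brought to 27.6 mL → factor 27.6/0.28 = 98.571
Step 2: 15 μL + 1700 μL = 1715 μL total → factor 1715/15 = 114.33
Dilution factor through tube #2 = 98.571 × 114.33 = 11270
[tube #2] = 5.00 × 10^6 cells/mL / 11270 = 444 cells/mL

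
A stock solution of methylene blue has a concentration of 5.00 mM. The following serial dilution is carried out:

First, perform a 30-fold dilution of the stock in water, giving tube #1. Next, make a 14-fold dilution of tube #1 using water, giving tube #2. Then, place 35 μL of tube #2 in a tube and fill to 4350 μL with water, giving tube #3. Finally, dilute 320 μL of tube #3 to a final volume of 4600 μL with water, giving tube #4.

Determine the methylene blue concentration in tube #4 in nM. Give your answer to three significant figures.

Step 1: 30-fold → factor 30
Step 2: 14-fold → factor 14
Step 3: 35 μL brought to 4350 μL → factor 4350/35 = 124.29
Step 4: 320 μL brought to 4600 μL → factor 4600/320 = 14.375
Overall dilution factor = 30 × 14 × 124.29 × 14.375 = 7.5038 × 10^5
Final = 5.00 mM / 7.5038 × 10^5 = 6.663 × 10^-6 mM = 6.66 nM

6.66 nM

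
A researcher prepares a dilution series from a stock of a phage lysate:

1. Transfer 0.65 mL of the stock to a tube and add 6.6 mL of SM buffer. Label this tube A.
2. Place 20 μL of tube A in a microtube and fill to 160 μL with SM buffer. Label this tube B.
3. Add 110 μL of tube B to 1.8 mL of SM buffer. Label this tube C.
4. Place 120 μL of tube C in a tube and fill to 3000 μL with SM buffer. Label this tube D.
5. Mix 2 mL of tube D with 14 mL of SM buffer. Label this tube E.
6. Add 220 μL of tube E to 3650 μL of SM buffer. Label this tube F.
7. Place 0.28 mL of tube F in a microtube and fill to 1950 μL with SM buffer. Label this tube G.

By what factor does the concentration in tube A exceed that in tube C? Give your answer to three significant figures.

Step 1: 0.65 mL + 6.6 mL = 7.25 mL total → factor 7.25/0.65 = 11.154
Step 2: 20 μL brought to 160 μL → factor 160/20 = 8
Step 3: 110 μL + 1.8 mL = 1910 μL total → factor 1910/110 = 17.364
Dilution factor to tube A = 11.154; to tube C = 1549.4
[tube A]/[tube C] = (factor to tube C)/(factor to tube A) = 1549.4/11.154 = 139

139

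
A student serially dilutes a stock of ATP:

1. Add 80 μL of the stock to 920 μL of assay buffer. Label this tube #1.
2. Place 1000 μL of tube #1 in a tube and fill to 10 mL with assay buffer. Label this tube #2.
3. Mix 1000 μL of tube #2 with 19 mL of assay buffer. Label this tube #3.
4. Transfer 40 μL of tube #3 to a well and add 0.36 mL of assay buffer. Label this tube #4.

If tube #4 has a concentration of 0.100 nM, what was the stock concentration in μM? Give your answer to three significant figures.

2.50 μM

Step 1: 80 μL + 920 μL = 1000 μL total → factor 1000/80 = 12.5
Step 2: 1000 μL brought to 10 mL → factor 10000/1000 = 10
Step 3: 1000 μL + 19 mL = 20000 μL total → factor 20000/1000 = 20
Step 4: 40 μL + 0.36 mL = 400 μL total → factor 400/40 = 10
Overall dilution factor = 12.5 × 10 × 20 × 10 = 25000
Stock = 0.100 nM × 25000 = 2500 nM = 2.50 μM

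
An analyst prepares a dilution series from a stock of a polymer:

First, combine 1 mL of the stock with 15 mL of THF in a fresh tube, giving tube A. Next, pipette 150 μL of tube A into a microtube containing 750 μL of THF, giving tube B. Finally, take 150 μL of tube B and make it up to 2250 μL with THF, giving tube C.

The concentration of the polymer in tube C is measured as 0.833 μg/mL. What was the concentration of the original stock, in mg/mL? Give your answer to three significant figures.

1.20 mg/mL

Step 1: 1 mL + 15 mL = 16 mL total → factor 16/1 = 16
Step 2: 150 μL + 750 μL = 900 μL total → factor 900/150 = 6
Step 3: 150 μL brought to 2250 μL → factor 2250/150 = 15
Overall dilution factor = 16 × 6 × 15 = 1440
Stock = 0.833 μg/mL × 1440 = 1200 μg/mL = 1.20 mg/mL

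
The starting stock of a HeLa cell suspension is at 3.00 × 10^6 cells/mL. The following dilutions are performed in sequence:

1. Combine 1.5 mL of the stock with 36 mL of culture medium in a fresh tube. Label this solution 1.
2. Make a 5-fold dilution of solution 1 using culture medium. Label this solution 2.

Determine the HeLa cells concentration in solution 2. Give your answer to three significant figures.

Step 1: 1.5 mL + 36 mL = 37.5 mL total → factor 37.5/1.5 = 25
Step 2: 5-fold → factor 5
Overall dilution factor = 25 × 5 = 125
Final = 3.00 × 10^6 cells/mL / 125 = 2.40 × 10^4 cells/mL

2.40 × 10^4 cells/mL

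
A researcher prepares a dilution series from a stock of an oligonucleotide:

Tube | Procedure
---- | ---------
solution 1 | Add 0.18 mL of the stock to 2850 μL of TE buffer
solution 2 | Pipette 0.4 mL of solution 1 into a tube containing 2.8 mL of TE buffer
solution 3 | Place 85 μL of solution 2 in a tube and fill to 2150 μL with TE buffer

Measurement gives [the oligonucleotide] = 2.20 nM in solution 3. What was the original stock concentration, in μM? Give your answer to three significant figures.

7.49 μM

Step 1: 0.18 mL + 2850 μL = 3.03 mL total → factor 3.03/0.18 = 16.833
Step 2: 0.4 mL + 2.8 mL = 3.2 mL total → factor 3.2/0.4 = 8
Step 3: 85 μL brought to 2150 μL → factor 2150/85 = 25.294
Overall dilution factor = 16.833 × 8 × 25.294 = 3406.3
Stock = 2.20 nM × 3406.3 = 7494 nM = 7.49 μM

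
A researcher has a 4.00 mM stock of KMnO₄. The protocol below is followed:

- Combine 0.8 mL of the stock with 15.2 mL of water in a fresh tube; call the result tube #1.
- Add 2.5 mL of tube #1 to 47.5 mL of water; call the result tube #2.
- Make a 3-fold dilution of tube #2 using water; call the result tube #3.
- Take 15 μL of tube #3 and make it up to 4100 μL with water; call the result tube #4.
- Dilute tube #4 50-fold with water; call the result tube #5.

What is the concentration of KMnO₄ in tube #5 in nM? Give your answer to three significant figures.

Step 1: 0.8 mL + 15.2 mL = 16 mL total → factor 16/0.8 = 20
Step 2: 2.5 mL + 47.5 mL = 50 mL total → factor 50/2.5 = 20
Step 3: 3-fold → factor 3
Step 4: 15 μL brought to 4100 μL → factor 4100/15 = 273.33
Step 5: 50-fold → factor 50
Overall dilution factor = 20 × 20 × 3 × 273.33 × 50 = 1.64 × 10^7
Final = 4.00 mM / 1.64 × 10^7 = 2.439 × 10^-7 mM = 0.244 nM

0.244 nM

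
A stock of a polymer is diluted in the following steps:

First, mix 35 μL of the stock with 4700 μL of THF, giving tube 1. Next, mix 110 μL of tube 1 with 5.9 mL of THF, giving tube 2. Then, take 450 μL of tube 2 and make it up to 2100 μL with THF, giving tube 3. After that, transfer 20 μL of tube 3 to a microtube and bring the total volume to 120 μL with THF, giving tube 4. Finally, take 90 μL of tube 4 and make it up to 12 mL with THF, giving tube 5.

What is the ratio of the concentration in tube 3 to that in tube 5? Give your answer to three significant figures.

Step 1: 35 μL + 4700 μL = 4735 μL total → factor 4735/35 = 135.29
Step 2: 110 μL + 5.9 mL = 6010 μL total → factor 6010/110 = 54.636
Step 3: 450 μL brought to 2100 μL → factor 2100/450 = 4.6667
Step 4: 20 μL brought to 120 μL → factor 120/20 = 6
Step 5: 90 μL brought to 12 mL → factor 12000/90 = 133.33
Dilution factor to tube 3 = 34494; to tube 5 = 2.7595 × 10^7
[tube 3]/[tube 5] = (factor to tube 5)/(factor to tube 3) = 2.7595 × 10^7/34494 = 800

800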